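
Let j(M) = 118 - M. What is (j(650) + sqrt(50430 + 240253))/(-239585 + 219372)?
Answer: 532/20213 - sqrt(290683)/20213 ≈ -0.00035375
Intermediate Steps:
(j(650) + sqrt(50430 + 240253))/(-239585 + 219372) = ((118 - 1*650) + sqrt(50430 + 240253))/(-239585 + 219372) = ((118 - 650) + sqrt(290683))/(-20213) = (-532 + sqrt(290683))*(-1/20213) = 532/20213 - sqrt(290683)/20213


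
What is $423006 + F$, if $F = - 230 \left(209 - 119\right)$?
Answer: $402306$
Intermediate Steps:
$F = -20700$ ($F = \left(-230\right) 90 = -20700$)
$423006 + F = 423006 - 20700 = 402306$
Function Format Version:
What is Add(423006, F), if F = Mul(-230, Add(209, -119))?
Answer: 402306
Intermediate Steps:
F = -20700 (F = Mul(-230, 90) = -20700)
Add(423006, F) = Add(423006, -20700) = 402306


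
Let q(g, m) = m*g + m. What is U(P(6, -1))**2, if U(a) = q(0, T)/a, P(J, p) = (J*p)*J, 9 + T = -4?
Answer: 169/1296 ≈ 0.13040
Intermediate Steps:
T = -13 (T = -9 - 4 = -13)
P(J, p) = p*J**2
q(g, m) = m + g*m (q(g, m) = g*m + m = m + g*m)
U(a) = -13/a (U(a) = (-13*(1 + 0))/a = (-13*1)/a = -13/a)
U(P(6, -1))**2 = (-13/((-1*6**2)))**2 = (-13/((-1*36)))**2 = (-13/(-36))**2 = (-13*(-1/36))**2 = (13/36)**2 = 169/1296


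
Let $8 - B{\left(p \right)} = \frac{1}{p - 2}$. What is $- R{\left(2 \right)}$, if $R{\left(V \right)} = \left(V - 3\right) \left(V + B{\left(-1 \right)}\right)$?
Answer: $\frac{31}{3} \approx 10.333$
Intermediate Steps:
$B{\left(p \right)} = 8 - \frac{1}{-2 + p}$ ($B{\left(p \right)} = 8 - \frac{1}{p - 2} = 8 - \frac{1}{-2 + p}$)
$R{\left(V \right)} = \left(-3 + V\right) \left(\frac{25}{3} + V\right)$ ($R{\left(V \right)} = \left(V - 3\right) \left(V + \frac{-17 + 8 \left(-1\right)}{-2 - 1}\right) = \left(-3 + V\right) \left(V + \frac{-17 - 8}{-3}\right) = \left(-3 + V\right) \left(V - - \frac{25}{3}\right) = \left(-3 + V\right) \left(V + \frac{25}{3}\right) = \left(-3 + V\right) \left(\frac{25}{3} + V\right)$)
$- R{\left(2 \right)} = - (-25 + 2^{2} + \frac{16}{3} \cdot 2) = - (-25 + 4 + \frac{32}{3}) = \left(-1\right) \left(- \frac{31}{3}\right) = \frac{31}{3}$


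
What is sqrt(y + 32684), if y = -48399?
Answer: I*sqrt(15715) ≈ 125.36*I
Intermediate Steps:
sqrt(y + 32684) = sqrt(-48399 + 32684) = sqrt(-15715) = I*sqrt(15715)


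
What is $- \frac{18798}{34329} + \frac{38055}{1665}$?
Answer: $\frac{28335365}{1270173} \approx 22.308$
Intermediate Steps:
$- \frac{18798}{34329} + \frac{38055}{1665} = \left(-18798\right) \frac{1}{34329} + 38055 \cdot \frac{1}{1665} = - \frac{6266}{11443} + \frac{2537}{111} = \frac{28335365}{1270173}$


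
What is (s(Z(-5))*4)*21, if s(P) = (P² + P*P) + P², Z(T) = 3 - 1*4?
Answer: 252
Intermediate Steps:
Z(T) = -1 (Z(T) = 3 - 4 = -1)
s(P) = 3*P² (s(P) = (P² + P²) + P² = 2*P² + P² = 3*P²)
(s(Z(-5))*4)*21 = ((3*(-1)²)*4)*21 = ((3*1)*4)*21 = (3*4)*21 = 12*21 = 252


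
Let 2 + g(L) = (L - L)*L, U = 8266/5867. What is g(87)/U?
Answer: -5867/4133 ≈ -1.4195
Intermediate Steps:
U = 8266/5867 (U = 8266*(1/5867) = 8266/5867 ≈ 1.4089)
g(L) = -2 (g(L) = -2 + (L - L)*L = -2 + 0*L = -2 + 0 = -2)
g(87)/U = -2/8266/5867 = -2*5867/8266 = -5867/4133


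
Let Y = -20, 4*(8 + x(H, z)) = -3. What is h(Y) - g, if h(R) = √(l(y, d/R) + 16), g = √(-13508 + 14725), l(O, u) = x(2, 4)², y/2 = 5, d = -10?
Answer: -√1217 + √1481/4 ≈ -25.265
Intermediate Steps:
x(H, z) = -35/4 (x(H, z) = -8 + (¼)*(-3) = -8 - ¾ = -35/4)
y = 10 (y = 2*5 = 10)
l(O, u) = 1225/16 (l(O, u) = (-35/4)² = 1225/16)
g = √1217 ≈ 34.885
h(R) = √1481/4 (h(R) = √(1225/16 + 16) = √(1481/16) = √1481/4)
h(Y) - g = √1481/4 - √1217 = -√1217 + √1481/4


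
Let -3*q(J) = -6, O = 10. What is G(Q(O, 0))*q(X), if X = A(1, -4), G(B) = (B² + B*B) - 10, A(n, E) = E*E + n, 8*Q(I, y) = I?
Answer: -55/4 ≈ -13.750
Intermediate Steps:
Q(I, y) = I/8
A(n, E) = n + E² (A(n, E) = E² + n = n + E²)
G(B) = -10 + 2*B² (G(B) = (B² + B²) - 10 = 2*B² - 10 = -10 + 2*B²)
X = 17 (X = 1 + (-4)² = 1 + 16 = 17)
q(J) = 2 (q(J) = -⅓*(-6) = 2)
G(Q(O, 0))*q(X) = (-10 + 2*((⅛)*10)²)*2 = (-10 + 2*(5/4)²)*2 = (-10 + 2*(25/16))*2 = (-10 + 25/8)*2 = -55/8*2 = -55/4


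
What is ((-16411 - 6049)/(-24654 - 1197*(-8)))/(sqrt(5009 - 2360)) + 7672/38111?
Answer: 7672/38111 + 11230*sqrt(2649)/19970811 ≈ 0.23025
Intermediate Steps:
((-16411 - 6049)/(-24654 - 1197*(-8)))/(sqrt(5009 - 2360)) + 7672/38111 = (-22460/(-24654 + 9576))/(sqrt(2649)) + 7672*(1/38111) = (-22460/(-15078))*(sqrt(2649)/2649) + 7672/38111 = (-22460*(-1/15078))*(sqrt(2649)/2649) + 7672/38111 = 11230*(sqrt(2649)/2649)/7539 + 7672/38111 = 11230*sqrt(2649)/19970811 + 7672/38111 = 7672/38111 + 11230*sqrt(2649)/19970811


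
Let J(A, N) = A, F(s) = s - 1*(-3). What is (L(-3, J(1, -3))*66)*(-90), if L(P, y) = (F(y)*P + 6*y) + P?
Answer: 53460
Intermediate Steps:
F(s) = 3 + s (F(s) = s + 3 = 3 + s)
L(P, y) = P + 6*y + P*(3 + y) (L(P, y) = ((3 + y)*P + 6*y) + P = (P*(3 + y) + 6*y) + P = (6*y + P*(3 + y)) + P = P + 6*y + P*(3 + y))
(L(-3, J(1, -3))*66)*(-90) = ((-3 + 6*1 - 3*(3 + 1))*66)*(-90) = ((-3 + 6 - 3*4)*66)*(-90) = ((-3 + 6 - 12)*66)*(-90) = -9*66*(-90) = -594*(-90) = 53460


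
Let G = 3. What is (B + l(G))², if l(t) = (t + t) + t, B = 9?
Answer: 324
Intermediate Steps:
l(t) = 3*t (l(t) = 2*t + t = 3*t)
(B + l(G))² = (9 + 3*3)² = (9 + 9)² = 18² = 324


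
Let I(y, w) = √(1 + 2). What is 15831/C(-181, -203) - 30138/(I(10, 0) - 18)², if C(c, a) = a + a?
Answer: -625824803/4648294 - 120552*√3/11449 ≈ -152.87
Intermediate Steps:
I(y, w) = √3
C(c, a) = 2*a
15831/C(-181, -203) - 30138/(I(10, 0) - 18)² = 15831/((2*(-203))) - 30138/(√3 - 18)² = 15831/(-406) - 30138/(-18 + √3)² = 15831*(-1/406) - 30138/(-18 + √3)² = -15831/406 - 30138/(-18 + √3)²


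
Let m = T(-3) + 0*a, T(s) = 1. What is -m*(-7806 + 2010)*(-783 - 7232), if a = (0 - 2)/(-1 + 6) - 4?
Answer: -46454940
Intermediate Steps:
a = -22/5 (a = -2/5 - 4 = -2*⅕ - 4 = -⅖ - 4 = -22/5 ≈ -4.4000)
m = 1 (m = 1 + 0*(-22/5) = 1 + 0 = 1)
-m*(-7806 + 2010)*(-783 - 7232) = -(-7806 + 2010)*(-783 - 7232) = -(-5796*(-8015)) = -46454940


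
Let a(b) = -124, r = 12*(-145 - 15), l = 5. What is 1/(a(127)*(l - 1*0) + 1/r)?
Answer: -1920/1190401 ≈ -0.0016129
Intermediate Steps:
r = -1920 (r = 12*(-160) = -1920)
1/(a(127)*(l - 1*0) + 1/r) = 1/(-124*(5 - 1*0) + 1/(-1920)) = 1/(-124*(5 + 0) - 1/1920) = 1/(-124*5 - 1/1920) = 1/(-620 - 1/1920) = 1/(-1190401/1920) = -1920/1190401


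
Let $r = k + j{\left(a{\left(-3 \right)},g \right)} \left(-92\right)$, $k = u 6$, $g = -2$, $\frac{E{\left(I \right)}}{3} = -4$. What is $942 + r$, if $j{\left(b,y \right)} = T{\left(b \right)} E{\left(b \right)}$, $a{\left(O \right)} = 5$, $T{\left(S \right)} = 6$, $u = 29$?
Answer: $7740$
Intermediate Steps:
$E{\left(I \right)} = -12$ ($E{\left(I \right)} = 3 \left(-4\right) = -12$)
$k = 174$ ($k = 29 \cdot 6 = 174$)
$j{\left(b,y \right)} = -72$ ($j{\left(b,y \right)} = 6 \left(-12\right) = -72$)
$r = 6798$ ($r = 174 - -6624 = 174 + 6624 = 6798$)
$942 + r = 942 + 6798 = 7740$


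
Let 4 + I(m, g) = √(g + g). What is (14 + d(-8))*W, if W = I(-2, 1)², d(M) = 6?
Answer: 360 - 160*√2 ≈ 133.73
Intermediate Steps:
I(m, g) = -4 + √2*√g (I(m, g) = -4 + √(g + g) = -4 + √(2*g) = -4 + √2*√g)
W = (-4 + √2)² (W = (-4 + √2*√1)² = (-4 + √2*1)² = (-4 + √2)² ≈ 6.6863)
(14 + d(-8))*W = (14 + 6)*(4 - √2)² = 20*(4 - √2)²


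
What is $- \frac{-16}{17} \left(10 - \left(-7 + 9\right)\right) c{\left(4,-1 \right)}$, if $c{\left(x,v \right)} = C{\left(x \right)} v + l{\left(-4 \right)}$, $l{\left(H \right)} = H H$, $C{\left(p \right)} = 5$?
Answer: $\frac{1408}{17} \approx 82.823$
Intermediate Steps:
$l{\left(H \right)} = H^{2}$
$c{\left(x,v \right)} = 16 + 5 v$ ($c{\left(x,v \right)} = 5 v + \left(-4\right)^{2} = 5 v + 16 = 16 + 5 v$)
$- \frac{-16}{17} \left(10 - \left(-7 + 9\right)\right) c{\left(4,-1 \right)} = - \frac{-16}{17} \left(10 - \left(-7 + 9\right)\right) \left(16 + 5 \left(-1\right)\right) = - \frac{-16}{17} \left(10 - 2\right) \left(16 - 5\right) = \left(-1\right) \left(- \frac{16}{17}\right) \left(10 - 2\right) 11 = \frac{16}{17} \cdot 8 \cdot 11 = \frac{128}{17} \cdot 11 = \frac{1408}{17}$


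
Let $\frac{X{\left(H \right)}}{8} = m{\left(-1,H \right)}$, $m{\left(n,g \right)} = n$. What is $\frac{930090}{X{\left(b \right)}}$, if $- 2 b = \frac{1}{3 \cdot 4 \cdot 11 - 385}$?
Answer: $- \frac{465045}{4} \approx -1.1626 \cdot 10^{5}$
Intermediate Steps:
$b = \frac{1}{506}$ ($b = - \frac{1}{2 \left(3 \cdot 4 \cdot 11 - 385\right)} = - \frac{1}{2 \left(12 \cdot 11 - 385\right)} = - \frac{1}{2 \left(132 - 385\right)} = - \frac{1}{2 \left(-253\right)} = \left(- \frac{1}{2}\right) \left(- \frac{1}{253}\right) = \frac{1}{506} \approx 0.0019763$)
$X{\left(H \right)} = -8$ ($X{\left(H \right)} = 8 \left(-1\right) = -8$)
$\frac{930090}{X{\left(b \right)}} = \frac{930090}{-8} = 930090 \left(- \frac{1}{8}\right) = - \frac{465045}{4}$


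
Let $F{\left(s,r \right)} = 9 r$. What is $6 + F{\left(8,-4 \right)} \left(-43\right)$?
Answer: $1554$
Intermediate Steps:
$6 + F{\left(8,-4 \right)} \left(-43\right) = 6 + 9 \left(-4\right) \left(-43\right) = 6 - -1548 = 6 + 1548 = 1554$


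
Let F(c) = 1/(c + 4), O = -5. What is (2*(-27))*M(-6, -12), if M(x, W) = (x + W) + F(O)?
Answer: 1026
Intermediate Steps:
F(c) = 1/(4 + c)
M(x, W) = -1 + W + x (M(x, W) = (x + W) + 1/(4 - 5) = (W + x) + 1/(-1) = (W + x) - 1 = -1 + W + x)
(2*(-27))*M(-6, -12) = (2*(-27))*(-1 - 12 - 6) = -54*(-19) = 1026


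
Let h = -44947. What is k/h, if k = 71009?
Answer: -71009/44947 ≈ -1.5798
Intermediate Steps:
k/h = 71009/(-44947) = 71009*(-1/44947) = -71009/44947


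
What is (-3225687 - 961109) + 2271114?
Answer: -1915682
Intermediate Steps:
(-3225687 - 961109) + 2271114 = -4186796 + 2271114 = -1915682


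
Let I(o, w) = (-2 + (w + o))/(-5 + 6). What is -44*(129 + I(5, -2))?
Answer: -5720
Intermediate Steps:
I(o, w) = -2 + o + w (I(o, w) = (-2 + (o + w))/1 = (-2 + o + w)*1 = -2 + o + w)
-44*(129 + I(5, -2)) = -44*(129 + (-2 + 5 - 2)) = -44*(129 + 1) = -44*130 = -5720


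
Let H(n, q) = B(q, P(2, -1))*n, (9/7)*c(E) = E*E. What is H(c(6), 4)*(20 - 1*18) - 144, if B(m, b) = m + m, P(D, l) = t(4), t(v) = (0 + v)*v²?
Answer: 304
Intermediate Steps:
t(v) = v³ (t(v) = v*v² = v³)
P(D, l) = 64 (P(D, l) = 4³ = 64)
c(E) = 7*E²/9 (c(E) = 7*(E*E)/9 = 7*E²/9)
B(m, b) = 2*m
H(n, q) = 2*n*q (H(n, q) = (2*q)*n = 2*n*q)
H(c(6), 4)*(20 - 1*18) - 144 = (2*((7/9)*6²)*4)*(20 - 1*18) - 144 = (2*((7/9)*36)*4)*(20 - 18) - 144 = (2*28*4)*2 - 144 = 224*2 - 144 = 448 - 144 = 304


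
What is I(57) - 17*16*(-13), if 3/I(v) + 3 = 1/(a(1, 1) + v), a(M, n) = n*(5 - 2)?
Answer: 632764/179 ≈ 3535.0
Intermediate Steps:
a(M, n) = 3*n (a(M, n) = n*3 = 3*n)
I(v) = 3/(-3 + 1/(3 + v)) (I(v) = 3/(-3 + 1/(3*1 + v)) = 3/(-3 + 1/(3 + v)))
I(57) - 17*16*(-13) = 3*(-3 - 1*57)/(8 + 3*57) - 17*16*(-13) = 3*(-3 - 57)/(8 + 171) - 272*(-13) = 3*(-60)/179 - 1*(-3536) = 3*(1/179)*(-60) + 3536 = -180/179 + 3536 = 632764/179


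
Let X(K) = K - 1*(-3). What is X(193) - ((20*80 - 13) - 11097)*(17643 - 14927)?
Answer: 25829356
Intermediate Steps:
X(K) = 3 + K (X(K) = K + 3 = 3 + K)
X(193) - ((20*80 - 13) - 11097)*(17643 - 14927) = (3 + 193) - ((20*80 - 13) - 11097)*(17643 - 14927) = 196 - ((1600 - 13) - 11097)*2716 = 196 - (1587 - 11097)*2716 = 196 - (-9510)*2716 = 196 - 1*(-25829160) = 196 + 25829160 = 25829356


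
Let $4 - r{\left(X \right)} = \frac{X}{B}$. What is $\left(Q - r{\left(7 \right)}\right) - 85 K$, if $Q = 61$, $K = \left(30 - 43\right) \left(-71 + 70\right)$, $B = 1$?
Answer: $-1041$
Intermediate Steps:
$r{\left(X \right)} = 4 - X$ ($r{\left(X \right)} = 4 - \frac{X}{1} = 4 - X 1 = 4 - X$)
$K = 13$ ($K = \left(-13\right) \left(-1\right) = 13$)
$\left(Q - r{\left(7 \right)}\right) - 85 K = \left(61 - \left(4 - 7\right)\right) - 1105 = \left(61 - -3\right) - 1105 = \left(61 + 3\right) - 1105 = 64 - 1105 = -1041$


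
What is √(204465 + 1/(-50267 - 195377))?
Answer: √3084404349787649/122822 ≈ 452.18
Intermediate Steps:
√(204465 + 1/(-50267 - 195377)) = √(204465 + 1/(-245644)) = √(204465 - 1/245644) = √(50225600459/245644) = √3084404349787649/122822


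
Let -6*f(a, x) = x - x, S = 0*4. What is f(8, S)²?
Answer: 0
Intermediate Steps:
S = 0
f(a, x) = 0 (f(a, x) = -(x - x)/6 = -⅙*0 = 0)
f(8, S)² = 0² = 0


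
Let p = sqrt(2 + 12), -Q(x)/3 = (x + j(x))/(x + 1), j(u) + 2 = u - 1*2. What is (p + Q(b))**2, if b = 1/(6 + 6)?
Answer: 21410/169 + 276*sqrt(14)/13 ≈ 206.12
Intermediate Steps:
j(u) = -4 + u (j(u) = -2 + (u - 1*2) = -2 + (u - 2) = -2 + (-2 + u) = -4 + u)
b = 1/12 ≈ 0.083333
Q(x) = -3*(-4 + 2*x)/(1 + x) (Q(x) = -3*(x + (-4 + x))/(x + 1) = -3*(-4 + 2*x)/(1 + x))
p = sqrt(14) ≈ 3.7417
(p + Q(b))**2 = (sqrt(14) + 6*(2 - 1*1/12)/(1 + 1/12))**2 = (sqrt(14) + 6*(2 - 1/12)/(13/12))**2 = (sqrt(14) + 6*(12/13)*(23/12))**2 = (sqrt(14) + 138/13)**2 = (138/13 + sqrt(14))**2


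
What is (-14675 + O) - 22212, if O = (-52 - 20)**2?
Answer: -31703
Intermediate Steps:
O = 5184 (O = (-72)**2 = 5184)
(-14675 + O) - 22212 = (-14675 + 5184) - 22212 = -9491 - 22212 = -31703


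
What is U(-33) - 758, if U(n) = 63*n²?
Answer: 67849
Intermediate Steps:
U(-33) - 758 = 63*(-33)² - 758 = 63*1089 - 758 = 68607 - 758 = 67849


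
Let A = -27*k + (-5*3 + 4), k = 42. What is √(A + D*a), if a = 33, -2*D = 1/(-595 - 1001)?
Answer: I*√324059554/532 ≈ 33.838*I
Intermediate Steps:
D = 1/3192 (D = -1/(2*(-595 - 1001)) = -½/(-1596) = -½*(-1/1596) = 1/3192 ≈ 0.00031328)
A = -1145 (A = -27*42 + (-5*3 + 4) = -1134 + (-15 + 4) = -1134 - 11 = -1145)
√(A + D*a) = √(-1145 + (1/3192)*33) = √(-1145 + 11/1064) = √(-1218269/1064) = I*√324059554/532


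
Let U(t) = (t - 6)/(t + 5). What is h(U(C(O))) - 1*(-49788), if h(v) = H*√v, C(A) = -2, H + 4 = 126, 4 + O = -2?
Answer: 49788 + 244*I*√6/3 ≈ 49788.0 + 199.23*I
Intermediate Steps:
O = -6 (O = -4 - 2 = -6)
H = 122 (H = -4 + 126 = 122)
U(t) = (-6 + t)/(5 + t)
h(v) = 122*√v
h(U(C(O))) - 1*(-49788) = 122*√((-6 - 2)/(5 - 2)) - 1*(-49788) = 122*√(-8/3) + 49788 = 122*(2*I*√6/3) + 49788 = 244*I*√6/3 + 49788 = 49788 + 244*I*√6/3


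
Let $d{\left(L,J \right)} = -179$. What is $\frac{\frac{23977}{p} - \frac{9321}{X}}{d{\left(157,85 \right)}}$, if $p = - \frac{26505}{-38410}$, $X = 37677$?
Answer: $- \frac{121749591701}{627209019} \approx -194.11$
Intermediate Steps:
$p = \frac{5301}{7682}$ ($p = \left(-26505\right) \left(- \frac{1}{38410}\right) = \frac{5301}{7682} \approx 0.69005$)
$\frac{\frac{23977}{p} - \frac{9321}{X}}{d{\left(157,85 \right)}} = \frac{\frac{23977}{\frac{5301}{7682}} - \frac{9321}{37677}}{-179} = \left(23977 \cdot \frac{7682}{5301} - \frac{3107}{12559}\right) \left(- \frac{1}{179}\right) = \left(\frac{184191314}{5301} - \frac{3107}{12559}\right) \left(- \frac{1}{179}\right) = \frac{121749591701}{3503961} \left(- \frac{1}{179}\right) = - \frac{121749591701}{627209019}$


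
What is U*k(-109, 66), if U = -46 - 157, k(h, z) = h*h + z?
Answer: -2425241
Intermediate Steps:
k(h, z) = z + h² (k(h, z) = h² + z = z + h²)
U = -203
U*k(-109, 66) = -203*(66 + (-109)²) = -203*(66 + 11881) = -203*11947 = -2425241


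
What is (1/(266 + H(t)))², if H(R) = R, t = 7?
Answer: 1/74529 ≈ 1.3418e-5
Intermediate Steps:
(1/(266 + H(t)))² = (1/(266 + 7))² = (1/273)² = 1/74529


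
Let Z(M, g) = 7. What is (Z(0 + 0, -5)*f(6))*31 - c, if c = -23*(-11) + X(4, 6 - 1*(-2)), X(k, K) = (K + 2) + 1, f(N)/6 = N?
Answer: 7548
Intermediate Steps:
f(N) = 6*N
X(k, K) = 3 + K (X(k, K) = (2 + K) + 1 = 3 + K)
c = 264 (c = -23*(-11) + (3 + (6 - 1*(-2))) = 253 + (3 + (6 + 2)) = 253 + (3 + 8) = 253 + 11 = 264)
(Z(0 + 0, -5)*f(6))*31 - c = (7*(6*6))*31 - 1*264 = (7*36)*31 - 264 = 252*31 - 264 = 7812 - 264 = 7548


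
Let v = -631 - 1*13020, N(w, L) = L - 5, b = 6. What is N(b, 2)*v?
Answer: 40953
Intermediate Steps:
N(w, L) = -5 + L
v = -13651 (v = -631 - 13020 = -13651)
N(b, 2)*v = (-5 + 2)*(-13651) = -3*(-13651) = 40953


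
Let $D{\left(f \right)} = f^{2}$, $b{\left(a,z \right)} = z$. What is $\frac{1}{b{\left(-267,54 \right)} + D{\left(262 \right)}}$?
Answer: $\frac{1}{68698} \approx 1.4556 \cdot 10^{-5}$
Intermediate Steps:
$\frac{1}{b{\left(-267,54 \right)} + D{\left(262 \right)}} = \frac{1}{54 + 262^{2}} = \frac{1}{54 + 68644} = \frac{1}{68698}$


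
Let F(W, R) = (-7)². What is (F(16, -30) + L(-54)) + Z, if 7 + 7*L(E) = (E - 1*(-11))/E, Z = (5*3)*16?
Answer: 108907/378 ≈ 288.11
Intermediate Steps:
F(W, R) = 49
Z = 240 (Z = 15*16 = 240)
L(E) = -1 + (11 + E)/(7*E) (L(E) = -1 + ((E - 1*(-11))/E)/7 = -1 + ((E + 11)/E)/7 = -1 + ((11 + E)/E)/7 = -1 + (11 + E)/(7*E))
(F(16, -30) + L(-54)) + Z = (49 + (⅐)*(11 - 6*(-54))/(-54)) + 240 = (49 + (⅐)*(-1/54)*(11 + 324)) + 240 = (49 + (⅐)*(-1/54)*335) + 240 = (49 - 335/378) + 240 = 18187/378 + 240 = 108907/378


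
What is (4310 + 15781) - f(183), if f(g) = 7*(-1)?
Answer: 20098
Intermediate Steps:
f(g) = -7
(4310 + 15781) - f(183) = (4310 + 15781) - 1*(-7) = 20091 + 7 = 20098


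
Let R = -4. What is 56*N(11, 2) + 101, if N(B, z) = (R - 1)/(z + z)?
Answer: 31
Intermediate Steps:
N(B, z) = -5/(2*z) (N(B, z) = (-4 - 1)/(z + z) = -5*1/(2*z) = -5/(2*z))
56*N(11, 2) + 101 = 56*(-5/2/2) + 101 = 56*(-5/2*1/2) + 101 = 56*(-5/4) + 101 = -70 + 101 = 31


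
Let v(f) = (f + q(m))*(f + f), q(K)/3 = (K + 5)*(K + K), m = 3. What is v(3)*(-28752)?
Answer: -25359264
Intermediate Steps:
q(K) = 6*K*(5 + K) (q(K) = 3*((K + 5)*(K + K)) = 3*((5 + K)*(2*K)) = 3*(2*K*(5 + K)) = 6*K*(5 + K))
v(f) = 2*f*(144 + f) (v(f) = (f + 6*3*(5 + 3))*(f + f) = (f + 6*3*8)*(2*f) = (f + 144)*(2*f) = (144 + f)*(2*f) = 2*f*(144 + f))
v(3)*(-28752) = (2*3*(144 + 3))*(-28752) = (2*3*147)*(-28752) = 882*(-28752) = -25359264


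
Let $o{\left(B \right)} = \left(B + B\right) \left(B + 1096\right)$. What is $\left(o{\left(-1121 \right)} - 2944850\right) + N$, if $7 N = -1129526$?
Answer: $- \frac{21351126}{7} \approx -3.0502 \cdot 10^{6}$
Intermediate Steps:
$N = - \frac{1129526}{7}$ ($N = \frac{1}{7} \left(-1129526\right) = - \frac{1129526}{7} \approx -1.6136 \cdot 10^{5}$)
$o{\left(B \right)} = 2 B \left(1096 + B\right)$
$\left(o{\left(-1121 \right)} - 2944850\right) + N = \left(2 \left(-1121\right) \left(1096 - 1121\right) - 2944850\right) - \frac{1129526}{7} = \left(2 \left(-1121\right) \left(-25\right) - 2944850\right) - \frac{1129526}{7} = \left(56050 - 2944850\right) - \frac{1129526}{7} = -2888800 - \frac{1129526}{7} = - \frac{21351126}{7}$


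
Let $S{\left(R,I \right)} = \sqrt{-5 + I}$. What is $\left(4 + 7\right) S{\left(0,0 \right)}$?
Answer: $11 i \sqrt{5} \approx 24.597 i$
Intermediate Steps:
$\left(4 + 7\right) S{\left(0,0 \right)} = \left(4 + 7\right) \sqrt{-5 + 0} = 11 \sqrt{-5} = 11 i \sqrt{5}$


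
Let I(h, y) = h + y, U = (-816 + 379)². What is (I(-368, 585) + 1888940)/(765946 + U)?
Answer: 1889157/956915 ≈ 1.9742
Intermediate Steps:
U = 190969 (U = (-437)² = 190969)
(I(-368, 585) + 1888940)/(765946 + U) = ((-368 + 585) + 1888940)/(765946 + 190969) = (217 + 1888940)/956915 = 1889157*(1/956915) = 1889157/956915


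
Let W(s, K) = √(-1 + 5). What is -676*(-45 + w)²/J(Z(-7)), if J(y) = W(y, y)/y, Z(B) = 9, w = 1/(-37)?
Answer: -8443241352/1369 ≈ -6.1674e+6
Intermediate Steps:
W(s, K) = 2 (W(s, K) = √4 = 2)
w = -1/37 ≈ -0.027027
J(y) = 2/y
-676*(-45 + w)²/J(Z(-7)) = -676*9*(-45 - 1/37)²/2 = -676/((2*(⅑))/((-1666/37)²)) = -676/(2/(9*(2775556/1369))) = -676/((2/9)*(1369/2775556)) = -676/1369/12490002 = -676*12490002/1369 = -8443241352/1369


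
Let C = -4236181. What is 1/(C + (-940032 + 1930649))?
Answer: -1/3245564 ≈ -3.0811e-7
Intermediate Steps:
1/(C + (-940032 + 1930649)) = 1/(-4236181 + (-940032 + 1930649)) = 1/(-4236181 + 990617) = 1/(-3245564) = -1/3245564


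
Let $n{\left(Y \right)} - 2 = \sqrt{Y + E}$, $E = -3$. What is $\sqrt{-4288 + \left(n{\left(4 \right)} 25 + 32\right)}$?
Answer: $i \sqrt{4181} \approx 64.661 i$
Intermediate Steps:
$n{\left(Y \right)} = 2 + \sqrt{-3 + Y}$ ($n{\left(Y \right)} = 2 + \sqrt{Y - 3} = 2 + \sqrt{-3 + Y}$)
$\sqrt{-4288 + \left(n{\left(4 \right)} 25 + 32\right)} = \sqrt{-4288 + \left(\left(2 + \sqrt{-3 + 4}\right) 25 + 32\right)} = \sqrt{-4288 + \left(\left(2 + \sqrt{1}\right) 25 + 32\right)} = \sqrt{-4288 + \left(\left(2 + 1\right) 25 + 32\right)} = \sqrt{-4288 + \left(3 \cdot 25 + 32\right)} = \sqrt{-4288 + \left(75 + 32\right)} = \sqrt{-4288 + 107} = \sqrt{-4181} = i \sqrt{4181}$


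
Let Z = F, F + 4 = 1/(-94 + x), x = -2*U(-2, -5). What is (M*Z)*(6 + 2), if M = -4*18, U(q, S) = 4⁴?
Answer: 232800/101 ≈ 2304.9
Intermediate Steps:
U(q, S) = 256
M = -72
x = -512 (x = -2*256 = -512)
F = -2425/606 (F = -4 + 1/(-94 - 512) = -4 + 1/(-606) = -4 - 1/606 = -2425/606 ≈ -4.0016)
Z = -2425/606 ≈ -4.0016
(M*Z)*(6 + 2) = (-72*(-2425/606))*(6 + 2) = (29100/101)*8 = 232800/101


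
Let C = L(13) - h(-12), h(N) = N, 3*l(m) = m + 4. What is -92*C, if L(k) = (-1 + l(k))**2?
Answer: -27968/9 ≈ -3107.6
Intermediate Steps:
l(m) = 4/3 + m/3 (l(m) = (m + 4)/3 = (4 + m)/3 = 4/3 + m/3)
L(k) = (1/3 + k/3)**2 (L(k) = (-1 + (4/3 + k/3))**2 = (1/3 + k/3)**2)
C = 304/9 (C = (1 + 13)**2/9 - 1*(-12) = (1/9)*14**2 + 12 = (1/9)*196 + 12 = 196/9 + 12 = 304/9 ≈ 33.778)
-92*C = -92*304/9 = -27968/9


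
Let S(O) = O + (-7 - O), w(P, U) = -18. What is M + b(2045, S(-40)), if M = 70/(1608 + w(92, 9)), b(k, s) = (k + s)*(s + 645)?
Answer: 206738803/159 ≈ 1.3002e+6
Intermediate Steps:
S(O) = -7
b(k, s) = (645 + s)*(k + s) (b(k, s) = (k + s)*(645 + s) = (645 + s)*(k + s))
M = 7/159 (M = 70/(1608 - 18) = 70/1590 = 70*(1/1590) = 7/159 ≈ 0.044025)
M + b(2045, S(-40)) = 7/159 + ((-7)**2 + 645*2045 + 645*(-7) + 2045*(-7)) = 7/159 + (49 + 1319025 - 4515 - 14315) = 7/159 + 1300244 = 206738803/159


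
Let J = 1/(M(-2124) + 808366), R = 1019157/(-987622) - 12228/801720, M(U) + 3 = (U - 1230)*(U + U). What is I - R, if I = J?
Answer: 52016207830979098/49672533205746105 ≈ 1.0472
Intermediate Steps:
M(U) = -3 + 2*U*(-1230 + U) (M(U) = -3 + (U - 1230)*(U + U) = -3 + (-1230 + U)*(2*U) = -3 + 2*U*(-1230 + U))
R = -17274066497/16495756455 (R = 1019157*(-1/987622) - 12228*1/801720 = -1019157/987622 - 1019/66810 = -17274066497/16495756455 ≈ -1.0472)
J = 1/15056155 (J = 1/((-3 - 2460*(-2124) + 2*(-2124)²) + 808366) = 1/((-3 + 5225040 + 2*4511376) + 808366) = 1/((-3 + 5225040 + 9022752) + 808366) = 1/(14247789 + 808366) = 1/15056155 ≈ 6.6418e-8)
I = 1/15056155 ≈ 6.6418e-8
I - R = 1/15056155 - 1*(-17274066497/16495756455) = 1/15056155 + 17274066497/16495756455 = 52016207830979098/49672533205746105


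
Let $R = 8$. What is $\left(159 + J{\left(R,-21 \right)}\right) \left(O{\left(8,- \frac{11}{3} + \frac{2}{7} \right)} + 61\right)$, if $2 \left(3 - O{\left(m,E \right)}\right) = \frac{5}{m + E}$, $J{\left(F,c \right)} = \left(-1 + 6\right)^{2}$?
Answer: $\frac{1132612}{97} \approx 11676.0$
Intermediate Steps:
$J{\left(F,c \right)} = 25$ ($J{\left(F,c \right)} = 5^{2} = 25$)
$O{\left(m,E \right)} = 3 - \frac{5}{2 \left(E + m\right)}$ ($O{\left(m,E \right)} = 3 - \frac{5 \frac{1}{m + E}}{2} = 3 - \frac{5 \frac{1}{E + m}}{2} = 3 - \frac{5}{2 \left(E + m\right)}$)
$\left(159 + J{\left(R,-21 \right)}\right) \left(O{\left(8,- \frac{11}{3} + \frac{2}{7} \right)} + 61\right) = \left(159 + 25\right) \left(\frac{- \frac{5}{2} + 3 \left(- \frac{11}{3} + \frac{2}{7}\right) + 3 \cdot 8}{\left(- \frac{11}{3} + \frac{2}{7}\right) + 8} + 61\right) = 184 \left(\frac{- \frac{5}{2} + 3 \left(\left(-11\right) \frac{1}{3} + 2 \cdot \frac{1}{7}\right) + 24}{\left(\left(-11\right) \frac{1}{3} + 2 \cdot \frac{1}{7}\right) + 8} + 61\right) = 184 \left(\frac{- \frac{5}{2} + 3 \left(- \frac{11}{3} + \frac{2}{7}\right) + 24}{\left(- \frac{11}{3} + \frac{2}{7}\right) + 8} + 61\right) = 184 \left(\frac{- \frac{5}{2} + 3 \left(- \frac{71}{21}\right) + 24}{- \frac{71}{21} + 8} + 61\right) = 184 \left(\frac{- \frac{5}{2} - \frac{71}{7} + 24}{\frac{97}{21}} + 61\right) = 184 \left(\frac{21}{97} \cdot \frac{159}{14} + 61\right) = 184 \left(\frac{477}{194} + 61\right) = 184 \cdot \frac{12311}{194} = \frac{1132612}{97}$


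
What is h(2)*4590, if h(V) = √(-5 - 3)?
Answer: 9180*I*√2 ≈ 12982.0*I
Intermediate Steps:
h(V) = 2*I*√2 (h(V) = √(-8) = 2*I*√2)
h(2)*4590 = (2*I*√2)*4590 = 9180*I*√2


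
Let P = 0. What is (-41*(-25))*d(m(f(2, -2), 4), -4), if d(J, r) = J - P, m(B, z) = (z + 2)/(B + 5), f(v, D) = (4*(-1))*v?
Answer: -2050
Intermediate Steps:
f(v, D) = -4*v
m(B, z) = (2 + z)/(5 + B)
d(J, r) = J (d(J, r) = J - 1*0 = J + 0 = J)
(-41*(-25))*d(m(f(2, -2), 4), -4) = (-41*(-25))*((2 + 4)/(5 - 4*2)) = 1025*(6/(5 - 8)) = 1025*(6/(-3)) = 1025*(-⅓*6) = 1025*(-2) = -2050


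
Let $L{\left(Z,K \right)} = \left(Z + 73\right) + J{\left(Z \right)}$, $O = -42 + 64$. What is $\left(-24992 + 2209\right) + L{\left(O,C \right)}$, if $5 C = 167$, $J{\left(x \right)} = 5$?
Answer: $-22683$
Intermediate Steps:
$C = \frac{167}{5}$ ($C = \frac{1}{5} \cdot 167 = \frac{167}{5} \approx 33.4$)
$O = 22$
$L{\left(Z,K \right)} = 78 + Z$ ($L{\left(Z,K \right)} = \left(Z + 73\right) + 5 = \left(73 + Z\right) + 5 = 78 + Z$)
$\left(-24992 + 2209\right) + L{\left(O,C \right)} = \left(-24992 + 2209\right) + \left(78 + 22\right) = -22783 + 100 = -22683$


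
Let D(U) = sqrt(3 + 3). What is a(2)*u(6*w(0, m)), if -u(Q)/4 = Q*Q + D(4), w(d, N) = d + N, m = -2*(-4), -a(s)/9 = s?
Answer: 165888 + 72*sqrt(6) ≈ 1.6606e+5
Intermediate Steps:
D(U) = sqrt(6)
a(s) = -9*s
m = 8
w(d, N) = N + d
u(Q) = -4*sqrt(6) - 4*Q**2 (u(Q) = -4*(Q*Q + sqrt(6)) = -4*(Q**2 + sqrt(6)) = -4*(sqrt(6) + Q**2) = -4*sqrt(6) - 4*Q**2)
a(2)*u(6*w(0, m)) = (-9*2)*(-4*sqrt(6) - 4*36*(8 + 0)**2) = -18*(-4*sqrt(6) - 4*(6*8)**2) = -18*(-4*sqrt(6) - 4*48**2) = -18*(-4*sqrt(6) - 4*2304) = -18*(-4*sqrt(6) - 9216) = -18*(-9216 - 4*sqrt(6)) = 165888 + 72*sqrt(6)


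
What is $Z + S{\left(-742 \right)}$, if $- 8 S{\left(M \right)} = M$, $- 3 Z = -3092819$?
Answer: $\frac{12372389}{12} \approx 1.031 \cdot 10^{6}$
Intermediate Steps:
$Z = \frac{3092819}{3}$ ($Z = \left(- \frac{1}{3}\right) \left(-3092819\right) = \frac{3092819}{3} \approx 1.0309 \cdot 10^{6}$)
$S{\left(M \right)} = - \frac{M}{8}$
$Z + S{\left(-742 \right)} = \frac{3092819}{3} - - \frac{371}{4} = \frac{3092819}{3} + \frac{371}{4} = \frac{12372389}{12}$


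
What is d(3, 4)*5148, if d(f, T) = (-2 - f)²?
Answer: 128700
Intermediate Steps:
d(3, 4)*5148 = (2 + 3)²*5148 = 5²*5148 = 25*5148 = 128700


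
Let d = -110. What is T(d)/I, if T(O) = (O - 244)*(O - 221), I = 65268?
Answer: 19529/10878 ≈ 1.7953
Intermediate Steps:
T(O) = (-244 + O)*(-221 + O)
T(d)/I = (53924 + (-110)² - 465*(-110))/65268 = (53924 + 12100 + 51150)*(1/65268) = 117174*(1/65268) = 19529/10878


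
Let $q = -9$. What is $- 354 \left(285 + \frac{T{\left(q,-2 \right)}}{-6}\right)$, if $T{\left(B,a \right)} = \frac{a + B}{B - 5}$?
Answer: $- \frac{1411811}{14} \approx -1.0084 \cdot 10^{5}$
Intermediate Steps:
$T{\left(B,a \right)} = \frac{B + a}{-5 + B}$
$- 354 \left(285 + \frac{T{\left(q,-2 \right)}}{-6}\right) = - 354 \left(285 + \frac{\frac{1}{-5 - 9} \left(-9 - 2\right)}{-6}\right) = - 354 \left(285 + \frac{1}{-14} \left(-11\right) \left(- \frac{1}{6}\right)\right) = - 354 \left(285 + \left(- \frac{1}{14}\right) \left(-11\right) \left(- \frac{1}{6}\right)\right) = - 354 \left(285 + \frac{11}{14} \left(- \frac{1}{6}\right)\right) = - 354 \left(285 - \frac{11}{84}\right) = \left(-354\right) \frac{23929}{84} = - \frac{1411811}{14}$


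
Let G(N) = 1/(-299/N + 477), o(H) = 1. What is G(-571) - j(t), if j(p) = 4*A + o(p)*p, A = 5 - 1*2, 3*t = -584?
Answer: 149422681/817998 ≈ 182.67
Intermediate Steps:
t = -584/3 (t = (⅓)*(-584) = -584/3 ≈ -194.67)
A = 3 (A = 5 - 2 = 3)
G(N) = 1/(477 - 299/N)
j(p) = 12 + p (j(p) = 4*3 + 1*p = 12 + p)
G(-571) - j(t) = -571/(-299 + 477*(-571)) - (12 - 584/3) = -571/(-299 - 272367) - 1*(-548/3) = -571/(-272666) + 548/3 = -571*(-1/272666) + 548/3 = 571/272666 + 548/3 = 149422681/817998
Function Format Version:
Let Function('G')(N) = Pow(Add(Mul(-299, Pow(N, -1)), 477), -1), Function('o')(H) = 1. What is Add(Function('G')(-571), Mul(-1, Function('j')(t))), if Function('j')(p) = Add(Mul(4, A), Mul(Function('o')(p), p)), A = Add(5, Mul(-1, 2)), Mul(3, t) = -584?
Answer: Rational(149422681, 817998) ≈ 182.67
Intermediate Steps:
t = Rational(-584, 3) (t = Mul(Rational(1, 3), -584) = Rational(-584, 3) ≈ -194.67)
A = 3 (A = Add(5, -2) = 3)
Function('G')(N) = Pow(Add(477, Mul(-299, Pow(N, -1))), -1)
Function('j')(p) = Add(12, p) (Function('j')(p) = Add(Mul(4, 3), Mul(1, p)) = Add(12, p))
Add(Function('G')(-571), Mul(-1, Function('j')(t))) = Add(Mul(-571, Pow(Add(-299, Mul(477, -571)), -1)), Mul(-1, Add(12, Rational(-584, 3)))) = Add(Mul(-571, Pow(Add(-299, -272367), -1)), Mul(-1, Rational(-548, 3))) = Add(Mul(-571, Pow(-272666, -1)), Rational(548, 3)) = Add(Mul(-571, Rational(-1, 272666)), Rational(548, 3)) = Add(Rational(571, 272666), Rational(548, 3)) = Rational(149422681, 817998)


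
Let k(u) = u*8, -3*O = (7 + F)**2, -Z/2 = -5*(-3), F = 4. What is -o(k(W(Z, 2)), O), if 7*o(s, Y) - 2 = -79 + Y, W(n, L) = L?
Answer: 352/21 ≈ 16.762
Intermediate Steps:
Z = -30 (Z = -(-10)*(-3) = -2*15 = -30)
O = -121/3 (O = -(7 + 4)**2/3 = -1/3*11**2 = -1/3*121 = -121/3 ≈ -40.333)
k(u) = 8*u
o(s, Y) = -11 + Y/7 (o(s, Y) = 2/7 + (-79 + Y)/7 = 2/7 + (-79/7 + Y/7) = -11 + Y/7)
-o(k(W(Z, 2)), O) = -(-11 + (1/7)*(-121/3)) = -(-11 - 121/21) = -1*(-352/21) = 352/21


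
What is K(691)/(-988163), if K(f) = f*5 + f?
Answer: -4146/988163 ≈ -0.0041957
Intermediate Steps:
K(f) = 6*f (K(f) = 5*f + f = 6*f)
K(691)/(-988163) = (6*691)/(-988163) = 4146*(-1/988163) = -4146/988163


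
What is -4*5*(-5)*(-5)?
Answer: -500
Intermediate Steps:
-4*5*(-5)*(-5) = -(-100)*(-5) = -4*125 = -500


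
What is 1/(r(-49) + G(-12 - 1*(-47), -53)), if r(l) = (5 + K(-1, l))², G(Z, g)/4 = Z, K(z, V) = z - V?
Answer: 1/2949 ≈ 0.00033910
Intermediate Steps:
G(Z, g) = 4*Z
r(l) = (4 - l)² (r(l) = (5 + (-1 - l))² = (4 - l)²)
1/(r(-49) + G(-12 - 1*(-47), -53)) = 1/((-4 - 49)² + 4*(-12 - 1*(-47))) = 1/((-53)² + 4*(-12 + 47)) = 1/(2809 + 4*35) = 1/(2809 + 140) = 1/2949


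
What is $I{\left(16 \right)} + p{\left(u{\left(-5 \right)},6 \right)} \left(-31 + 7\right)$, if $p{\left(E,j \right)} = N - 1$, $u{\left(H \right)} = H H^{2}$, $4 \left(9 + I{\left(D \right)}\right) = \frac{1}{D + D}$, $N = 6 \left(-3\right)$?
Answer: $\frac{57217}{128} \approx 447.01$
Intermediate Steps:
$N = -18$
$I{\left(D \right)} = -9 + \frac{1}{8 D}$ ($I{\left(D \right)} = -9 + \frac{1}{4 \left(D + D\right)} = -9 + \frac{1}{4 \cdot 2 D} = -9 + \frac{\frac{1}{2} \frac{1}{D}}{4} = -9 + \frac{1}{8 D}$)
$u{\left(H \right)} = H^{3}$
$p{\left(E,j \right)} = -19$ ($p{\left(E,j \right)} = -18 - 1 = -19$)
$I{\left(16 \right)} + p{\left(u{\left(-5 \right)},6 \right)} \left(-31 + 7\right) = \left(-9 + \frac{1}{8 \cdot 16}\right) - 19 \left(-31 + 7\right) = \left(-9 + \frac{1}{8} \cdot \frac{1}{16}\right) - -456 = \left(-9 + \frac{1}{128}\right) + 456 = - \frac{1151}{128} + 456 = \frac{57217}{128}$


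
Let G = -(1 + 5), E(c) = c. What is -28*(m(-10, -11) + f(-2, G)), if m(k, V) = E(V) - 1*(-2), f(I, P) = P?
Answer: 420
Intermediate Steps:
G = -6 (G = -1*6 = -6)
m(k, V) = 2 + V (m(k, V) = V - 1*(-2) = V + 2 = 2 + V)
-28*(m(-10, -11) + f(-2, G)) = -28*((2 - 11) - 6) = -28*(-9 - 6) = -28*(-15) = 420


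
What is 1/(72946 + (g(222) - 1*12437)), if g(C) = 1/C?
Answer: 222/13432999 ≈ 1.6526e-5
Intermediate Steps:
1/(72946 + (g(222) - 1*12437)) = 1/(72946 + (1/222 - 1*12437)) = 1/(72946 + (1/222 - 12437)) = 1/(72946 - 2761013/222) = 1/(13432999/222) = 222/13432999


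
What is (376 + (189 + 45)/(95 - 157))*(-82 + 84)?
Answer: 23078/31 ≈ 744.45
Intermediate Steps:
(376 + (189 + 45)/(95 - 157))*(-82 + 84) = (376 + 234/(-62))*2 = (376 + 234*(-1/62))*2 = (376 - 117/31)*2 = (11539/31)*2 = 23078/31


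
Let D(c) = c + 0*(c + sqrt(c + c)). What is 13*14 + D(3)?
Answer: 185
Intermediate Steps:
D(c) = c (D(c) = c + 0*(c + sqrt(2*c)) = c + 0*(c + sqrt(2)*sqrt(c)) = c + 0 = c)
13*14 + D(3) = 13*14 + 3 = 182 + 3 = 185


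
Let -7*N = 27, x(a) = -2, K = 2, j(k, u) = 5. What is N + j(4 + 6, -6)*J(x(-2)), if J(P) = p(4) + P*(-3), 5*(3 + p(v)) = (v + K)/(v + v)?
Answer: 333/28 ≈ 11.893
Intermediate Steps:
p(v) = -3 + (2 + v)/(10*v) (p(v) = -3 + ((v + 2)/(v + v))/5 = -3 + ((2 + v)/((2*v)))/5 = -3 + ((2 + v)*(1/(2*v)))/5 = -3 + ((2 + v)/(2*v))/5 = -3 + (2 + v)/(10*v))
N = -27/7 (N = -⅐*27 = -27/7 ≈ -3.8571)
J(P) = -57/20 - 3*P (J(P) = (⅒)*(2 - 29*4)/4 + P*(-3) = (⅒)*(¼)*(2 - 116) - 3*P = (⅒)*(¼)*(-114) - 3*P = -57/20 - 3*P)
N + j(4 + 6, -6)*J(x(-2)) = -27/7 + 5*(-57/20 - 3*(-2)) = -27/7 + 5*(-57/20 + 6) = -27/7 + 5*(63/20) = -27/7 + 63/4 = 333/28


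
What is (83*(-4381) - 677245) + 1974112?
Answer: 933244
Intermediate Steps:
(83*(-4381) - 677245) + 1974112 = (-363623 - 677245) + 1974112 = -1040868 + 1974112 = 933244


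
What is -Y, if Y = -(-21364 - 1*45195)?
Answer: -66559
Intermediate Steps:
Y = 66559 (Y = -(-21364 - 45195) = -1*(-66559) = 66559)
-Y = -1*66559 = -66559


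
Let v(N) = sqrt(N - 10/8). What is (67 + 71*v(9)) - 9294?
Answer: -9227 + 71*sqrt(31)/2 ≈ -9029.3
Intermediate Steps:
v(N) = sqrt(-5/4 + N) (v(N) = sqrt(N - 10*1/8) = sqrt(N - 5/4) = sqrt(-5/4 + N))
(67 + 71*v(9)) - 9294 = (67 + 71*(sqrt(-5 + 4*9)/2)) - 9294 = (67 + 71*(sqrt(-5 + 36)/2)) - 9294 = (67 + 71*(sqrt(31)/2)) - 9294 = (67 + 71*sqrt(31)/2) - 9294 = -9227 + 71*sqrt(31)/2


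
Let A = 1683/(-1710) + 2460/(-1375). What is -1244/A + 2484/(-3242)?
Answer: 21036681398/46978201 ≈ 447.80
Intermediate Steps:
A = -28981/10450 (A = 1683*(-1/1710) + 2460*(-1/1375) = -187/190 - 492/275 = -28981/10450 ≈ -2.7733)
-1244/A + 2484/(-3242) = -1244/(-28981/10450) + 2484/(-3242) = -1244*(-10450/28981) + 2484*(-1/3242) = 12999800/28981 - 1242/1621 = 21036681398/46978201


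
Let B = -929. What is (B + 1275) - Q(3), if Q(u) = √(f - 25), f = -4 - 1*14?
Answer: 346 - I*√43 ≈ 346.0 - 6.5574*I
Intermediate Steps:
f = -18 (f = -4 - 14 = -18)
Q(u) = I*√43 (Q(u) = √(-18 - 25) = √(-43) = I*√43)
(B + 1275) - Q(3) = (-929 + 1275) - I*√43 = 346 - I*√43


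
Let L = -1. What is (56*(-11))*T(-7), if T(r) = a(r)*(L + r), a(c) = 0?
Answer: 0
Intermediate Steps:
T(r) = 0 (T(r) = 0*(-1 + r) = 0)
(56*(-11))*T(-7) = (56*(-11))*0 = -616*0 = 0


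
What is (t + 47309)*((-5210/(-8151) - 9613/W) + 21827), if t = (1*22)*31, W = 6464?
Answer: 18396193183795585/17562688 ≈ 1.0475e+9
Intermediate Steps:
t = 682 (t = 22*31 = 682)
(t + 47309)*((-5210/(-8151) - 9613/W) + 21827) = (682 + 47309)*((-5210/(-8151) - 9613/6464) + 21827) = 47991*((-5210*(-1/8151) - 9613*1/6464) + 21827) = 47991*((5210/8151 - 9613/6464) + 21827) = 47991*(-44678123/52688064 + 21827) = 47991*(1149977694805/52688064) = 18396193183795585/17562688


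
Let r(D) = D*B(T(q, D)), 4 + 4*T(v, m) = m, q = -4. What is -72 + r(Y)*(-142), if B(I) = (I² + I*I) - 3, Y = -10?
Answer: 30458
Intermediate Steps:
T(v, m) = -1 + m/4
B(I) = -3 + 2*I² (B(I) = (I² + I²) - 3 = 2*I² - 3 = -3 + 2*I²)
r(D) = D*(-3 + 2*(-1 + D/4)²)
-72 + r(Y)*(-142) = -72 + ((⅛)*(-10)*(-24 + (-4 - 10)²))*(-142) = -72 + ((⅛)*(-10)*(-24 + (-14)²))*(-142) = -72 + ((⅛)*(-10)*(-24 + 196))*(-142) = -72 + ((⅛)*(-10)*172)*(-142) = -72 - 215*(-142) = -72 + 30530 = 30458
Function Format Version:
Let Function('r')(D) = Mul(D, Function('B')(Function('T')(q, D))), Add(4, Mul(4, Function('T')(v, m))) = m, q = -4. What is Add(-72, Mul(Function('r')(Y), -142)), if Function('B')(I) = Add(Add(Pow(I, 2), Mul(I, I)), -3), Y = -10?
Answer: 30458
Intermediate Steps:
Function('T')(v, m) = Add(-1, Mul(Rational(1, 4), m))
Function('B')(I) = Add(-3, Mul(2, Pow(I, 2))) (Function('B')(I) = Add(Add(Pow(I, 2), Pow(I, 2)), -3) = Add(Mul(2, Pow(I, 2)), -3) = Add(-3, Mul(2, Pow(I, 2))))
Function('r')(D) = Mul(D, Add(-3, Mul(2, Pow(Add(-1, Mul(Rational(1, 4), D)), 2))))
Add(-72, Mul(Function('r')(Y), -142)) = Add(-72, Mul(Mul(Rational(1, 8), -10, Add(-24, Pow(Add(-4, -10), 2))), -142)) = Add(-72, Mul(Mul(Rational(1, 8), -10, Add(-24, Pow(-14, 2))), -142)) = Add(-72, Mul(Mul(Rational(1, 8), -10, Add(-24, 196)), -142)) = Add(-72, Mul(Mul(Rational(1, 8), -10, 172), -142)) = Add(-72, Mul(-215, -142)) = Add(-72, 30530) = 30458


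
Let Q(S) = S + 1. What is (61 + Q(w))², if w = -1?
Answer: 3721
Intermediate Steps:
Q(S) = 1 + S
(61 + Q(w))² = (61 + (1 - 1))² = (61 + 0)² = 61² = 3721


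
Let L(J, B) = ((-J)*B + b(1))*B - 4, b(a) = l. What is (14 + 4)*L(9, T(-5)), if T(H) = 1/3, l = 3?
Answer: -72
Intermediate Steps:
T(H) = ⅓
b(a) = 3
L(J, B) = -4 + B*(3 - B*J) (L(J, B) = ((-J)*B + 3)*B - 4 = (-B*J + 3)*B - 4 = (3 - B*J)*B - 4 = B*(3 - B*J) - 4 = -4 + B*(3 - B*J))
(14 + 4)*L(9, T(-5)) = (14 + 4)*(-4 + 3*(⅓) - 1*9*(⅓)²) = 18*(-4 + 1 - 1*9*⅑) = 18*(-4 + 1 - 1) = 18*(-4) = -72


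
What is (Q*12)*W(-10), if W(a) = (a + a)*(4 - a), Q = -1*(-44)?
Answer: -147840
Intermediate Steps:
Q = 44
W(a) = 2*a*(4 - a) (W(a) = (2*a)*(4 - a) = 2*a*(4 - a))
(Q*12)*W(-10) = (44*12)*(2*(-10)*(4 - 1*(-10))) = 528*(2*(-10)*(4 + 10)) = 528*(2*(-10)*14) = 528*(-280) = -147840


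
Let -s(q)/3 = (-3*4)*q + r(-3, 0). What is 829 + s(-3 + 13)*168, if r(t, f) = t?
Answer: 62821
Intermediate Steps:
s(q) = 9 + 36*q (s(q) = -3*((-3*4)*q - 3) = -3*(-12*q - 3) = -3*(-3 - 12*q) = 9 + 36*q)
829 + s(-3 + 13)*168 = 829 + (9 + 36*(-3 + 13))*168 = 829 + (9 + 36*10)*168 = 829 + (9 + 360)*168 = 829 + 369*168 = 829 + 61992 = 62821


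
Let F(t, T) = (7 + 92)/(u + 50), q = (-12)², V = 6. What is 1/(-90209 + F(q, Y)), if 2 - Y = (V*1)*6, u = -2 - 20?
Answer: -28/2525753 ≈ -1.1086e-5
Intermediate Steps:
u = -22
q = 144
Y = -34 (Y = 2 - 6*1*6 = 2 - 6*6 = 2 - 1*36 = 2 - 36 = -34)
F(t, T) = 99/28 (F(t, T) = (7 + 92)/(-22 + 50) = 99/28)
1/(-90209 + F(q, Y)) = 1/(-90209 + 99/28) = 1/(-2525753/28) = -28/2525753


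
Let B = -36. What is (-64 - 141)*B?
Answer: 7380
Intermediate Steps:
(-64 - 141)*B = (-64 - 141)*(-36) = -205*(-36) = 7380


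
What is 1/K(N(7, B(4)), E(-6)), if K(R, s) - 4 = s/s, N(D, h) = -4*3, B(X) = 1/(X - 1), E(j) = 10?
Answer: ⅕ ≈ 0.20000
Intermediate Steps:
B(X) = 1/(-1 + X)
N(D, h) = -12
K(R, s) = 5 (K(R, s) = 4 + s/s = 4 + 1 = 5)
1/K(N(7, B(4)), E(-6)) = 1/5 = ⅕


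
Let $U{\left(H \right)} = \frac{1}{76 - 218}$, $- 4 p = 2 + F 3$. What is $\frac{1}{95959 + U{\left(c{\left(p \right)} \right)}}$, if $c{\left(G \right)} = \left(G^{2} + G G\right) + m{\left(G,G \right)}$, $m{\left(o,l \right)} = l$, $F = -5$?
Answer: $\frac{142}{13626177} \approx 1.0421 \cdot 10^{-5}$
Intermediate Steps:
$p = \frac{13}{4}$ ($p = - \frac{2 - 15}{4} = \left(- \frac{1}{4}\right) \left(-13\right) = \frac{13}{4} \approx 3.25$)
$c{\left(G \right)} = G + 2 G^{2}$ ($c{\left(G \right)} = \left(G^{2} + G G\right) + G = \left(G^{2} + G^{2}\right) + G = 2 G^{2} + G = G + 2 G^{2}$)
$U{\left(H \right)} = - \frac{1}{142}$ ($U{\left(H \right)} = \frac{1}{-142} = - \frac{1}{142}$)
$\frac{1}{95959 + U{\left(c{\left(p \right)} \right)}} = \frac{1}{95959 - \frac{1}{142}} = \frac{1}{\frac{13626177}{142}} = \frac{142}{13626177}$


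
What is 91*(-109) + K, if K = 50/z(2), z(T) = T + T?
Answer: -19813/2 ≈ -9906.5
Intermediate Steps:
z(T) = 2*T
K = 25/2 (K = 50/((2*2)) = 50/4 = 50*(1/4) = 25/2 ≈ 12.500)
91*(-109) + K = 91*(-109) + 25/2 = -9919 + 25/2 = -19813/2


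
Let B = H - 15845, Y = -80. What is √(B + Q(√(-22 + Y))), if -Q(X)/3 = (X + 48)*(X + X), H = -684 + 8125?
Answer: 4*√(-487 - 18*I*√102) ≈ 16.205 - 89.747*I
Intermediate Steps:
H = 7441
Q(X) = -6*X*(48 + X) (Q(X) = -3*(X + 48)*(X + X) = -3*(48 + X)*2*X = -6*X*(48 + X))
B = -8404 (B = 7441 - 15845 = -8404)
√(B + Q(√(-22 + Y))) = √(-8404 - 6*√(-22 - 80)*(48 + √(-22 - 80))) = √(-8404 - 6*√(-102)*(48 + √(-102))) = √(-8404 - 6*I*√102*(48 + I*√102))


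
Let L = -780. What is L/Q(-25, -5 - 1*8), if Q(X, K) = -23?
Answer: 780/23 ≈ 33.913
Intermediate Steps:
L/Q(-25, -5 - 1*8) = -780/(-23) = -780*(-1/23) = 780/23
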